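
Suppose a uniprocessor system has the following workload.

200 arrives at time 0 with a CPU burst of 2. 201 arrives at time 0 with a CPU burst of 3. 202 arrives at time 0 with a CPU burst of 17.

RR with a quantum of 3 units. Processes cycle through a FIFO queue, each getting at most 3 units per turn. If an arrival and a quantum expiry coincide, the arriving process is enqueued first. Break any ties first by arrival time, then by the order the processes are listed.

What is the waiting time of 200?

Gantt: | 200 0-2 | 201 2-5 | 202 5-22 |
Completion: 200=2  201=5  202=22
Turnaround (C−A): 200=2  201=5  202=22
Waiting(200) = turnaround − burst = 2 − 2 = 0

0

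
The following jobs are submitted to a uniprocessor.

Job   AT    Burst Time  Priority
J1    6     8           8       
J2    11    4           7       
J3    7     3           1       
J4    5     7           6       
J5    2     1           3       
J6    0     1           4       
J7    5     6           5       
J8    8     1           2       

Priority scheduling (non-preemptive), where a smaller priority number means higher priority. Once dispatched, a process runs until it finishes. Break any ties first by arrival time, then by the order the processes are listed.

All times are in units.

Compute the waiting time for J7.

Schedule: | J6 0-1 | idle 1-2 | J5 2-3 | idle 3-5 | J7 5-11 | J3 11-14 | J8 14-15 | J4 15-22 | J2 22-26 | J1 26-34 |
Completion: J1=34  J2=26  J3=14  J4=22  J5=3  J6=1  J7=11  J8=15
Turnaround (C−A): J1=28  J2=15  J3=7  J4=17  J5=1  J6=1  J7=6  J8=7
Waiting(J7) = turnaround − burst = 6 − 6 = 0

0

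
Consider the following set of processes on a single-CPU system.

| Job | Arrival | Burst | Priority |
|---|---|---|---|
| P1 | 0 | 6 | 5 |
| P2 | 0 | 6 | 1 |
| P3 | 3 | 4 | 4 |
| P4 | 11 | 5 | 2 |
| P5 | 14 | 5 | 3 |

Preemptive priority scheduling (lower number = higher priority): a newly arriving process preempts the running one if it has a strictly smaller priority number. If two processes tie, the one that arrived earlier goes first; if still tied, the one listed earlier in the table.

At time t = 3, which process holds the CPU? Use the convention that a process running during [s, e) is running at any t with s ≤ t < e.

P2

Gantt: | P2 0-6 | P3 6-10 | P1 10-11 | P4 11-16 | P5 16-21 | P1 21-26 |
Completion: P1=26  P2=6  P3=10  P4=16  P5=21
Turnaround (C−A): P1=26  P2=6  P3=7  P4=5  P5=7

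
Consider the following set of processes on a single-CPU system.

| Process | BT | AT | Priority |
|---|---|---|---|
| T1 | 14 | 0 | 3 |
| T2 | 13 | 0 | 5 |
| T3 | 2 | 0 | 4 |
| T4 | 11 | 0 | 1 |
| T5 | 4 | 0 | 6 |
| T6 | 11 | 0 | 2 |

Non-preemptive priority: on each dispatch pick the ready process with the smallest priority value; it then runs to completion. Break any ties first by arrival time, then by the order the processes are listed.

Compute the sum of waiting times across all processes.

158

Timeline: | T4 0-11 | T6 11-22 | T1 22-36 | T3 36-38 | T2 38-51 | T5 51-55 |
Completion: T1=36  T2=51  T3=38  T4=11  T5=55  T6=22
Waiting = turnaround − burst: T1=22, T2=38, T3=36, T4=0, T5=51, T6=11
Total waiting = 22 + 38 + 36 + 0 + 51 + 11 = 158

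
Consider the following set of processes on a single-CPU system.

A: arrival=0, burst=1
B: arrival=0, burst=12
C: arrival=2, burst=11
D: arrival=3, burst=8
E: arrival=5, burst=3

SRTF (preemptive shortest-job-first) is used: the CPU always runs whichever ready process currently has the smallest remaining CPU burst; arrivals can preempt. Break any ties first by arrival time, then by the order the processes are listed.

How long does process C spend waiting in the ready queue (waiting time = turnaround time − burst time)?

22

Gantt: | A 0-1 | B 1-3 | D 3-5 | E 5-8 | D 8-14 | B 14-24 | C 24-35 |
Completion: A=1  B=24  C=35  D=14  E=8
Turnaround (C−A): A=1  B=24  C=33  D=11  E=3
Waiting(C) = turnaround − burst = 33 − 11 = 22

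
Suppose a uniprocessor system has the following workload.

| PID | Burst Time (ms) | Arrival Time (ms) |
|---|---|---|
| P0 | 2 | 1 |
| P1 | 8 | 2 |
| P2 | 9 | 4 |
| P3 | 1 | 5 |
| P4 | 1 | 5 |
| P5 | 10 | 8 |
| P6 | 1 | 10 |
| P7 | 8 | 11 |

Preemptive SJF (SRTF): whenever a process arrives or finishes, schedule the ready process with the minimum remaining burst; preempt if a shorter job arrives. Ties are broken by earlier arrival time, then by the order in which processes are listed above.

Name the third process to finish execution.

Schedule: | idle 0-1 | P0 1-3 | P1 3-5 | P3 5-6 | P4 6-7 | P1 7-10 | P6 10-11 | P1 11-14 | P7 14-22 | P2 22-31 | P5 31-41 |
Completion: P0=3  P1=14  P2=31  P3=6  P4=7  P5=41  P6=11  P7=22
Finish order: P0 → P3 → P4 → P6 → P1 → P7 → P2 → P5

P4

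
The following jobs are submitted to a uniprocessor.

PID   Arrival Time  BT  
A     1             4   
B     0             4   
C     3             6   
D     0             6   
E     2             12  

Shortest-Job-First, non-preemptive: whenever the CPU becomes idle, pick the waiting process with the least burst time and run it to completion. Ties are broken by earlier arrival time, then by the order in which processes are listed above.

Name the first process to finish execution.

B

Timeline: | B 0-4 | A 4-8 | D 8-14 | C 14-20 | E 20-32 |
Completion: A=8  B=4  C=20  D=14  E=32
Finish order: B → A → D → C → E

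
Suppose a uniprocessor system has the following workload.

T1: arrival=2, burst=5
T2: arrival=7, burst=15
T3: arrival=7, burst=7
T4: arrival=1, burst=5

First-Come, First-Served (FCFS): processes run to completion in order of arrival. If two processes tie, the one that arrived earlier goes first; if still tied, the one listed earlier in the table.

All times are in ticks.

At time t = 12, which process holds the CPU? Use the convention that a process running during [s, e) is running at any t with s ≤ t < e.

T2

Gantt: | idle 0-1 | T4 1-6 | T1 6-11 | T2 11-26 | T3 26-33 |
Completion: T1=11  T2=26  T3=33  T4=6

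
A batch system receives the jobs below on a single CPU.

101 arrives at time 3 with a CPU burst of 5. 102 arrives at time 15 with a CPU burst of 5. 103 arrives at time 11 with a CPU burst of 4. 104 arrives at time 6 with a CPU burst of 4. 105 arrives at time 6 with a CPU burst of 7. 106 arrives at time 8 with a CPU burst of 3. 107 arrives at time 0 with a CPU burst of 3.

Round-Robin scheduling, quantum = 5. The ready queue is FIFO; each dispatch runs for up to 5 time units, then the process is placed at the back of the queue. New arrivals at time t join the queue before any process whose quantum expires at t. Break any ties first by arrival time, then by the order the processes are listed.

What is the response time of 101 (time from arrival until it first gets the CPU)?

0

Gantt: | 107 0-3 | 101 3-8 | 104 8-12 | 105 12-17 | 106 17-20 | 103 20-24 | 102 24-29 | 105 29-31 |
Completion: 101=8  102=29  103=24  104=12  105=31  106=20  107=3
Turnaround (C−A): 101=5  102=14  103=13  104=6  105=25  106=12  107=3
Response(101) = first start − arrival = 3 − 3 = 0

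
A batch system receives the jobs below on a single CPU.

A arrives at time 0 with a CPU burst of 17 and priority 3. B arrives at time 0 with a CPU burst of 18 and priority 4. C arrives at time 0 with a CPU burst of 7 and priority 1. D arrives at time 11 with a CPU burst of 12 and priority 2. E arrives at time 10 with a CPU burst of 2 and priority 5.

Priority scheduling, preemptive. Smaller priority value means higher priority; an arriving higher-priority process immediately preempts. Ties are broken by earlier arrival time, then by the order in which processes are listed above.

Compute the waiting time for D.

Gantt: | C 0-7 | A 7-11 | D 11-23 | A 23-36 | B 36-54 | E 54-56 |
Completion: A=36  B=54  C=7  D=23  E=56
Waiting(D) = turnaround − burst = 12 − 12 = 0

0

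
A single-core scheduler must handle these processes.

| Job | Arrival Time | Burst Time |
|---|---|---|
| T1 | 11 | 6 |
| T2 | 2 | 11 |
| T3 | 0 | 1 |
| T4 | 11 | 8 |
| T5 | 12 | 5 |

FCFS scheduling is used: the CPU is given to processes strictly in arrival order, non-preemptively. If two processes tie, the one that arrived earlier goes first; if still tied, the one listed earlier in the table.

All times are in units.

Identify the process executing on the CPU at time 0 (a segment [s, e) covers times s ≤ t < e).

Timeline: | T3 0-1 | idle 1-2 | T2 2-13 | T1 13-19 | T4 19-27 | T5 27-32 |
Completion: T1=19  T2=13  T3=1  T4=27  T5=32
Turnaround (C−A): T1=8  T2=11  T3=1  T4=16  T5=20

T3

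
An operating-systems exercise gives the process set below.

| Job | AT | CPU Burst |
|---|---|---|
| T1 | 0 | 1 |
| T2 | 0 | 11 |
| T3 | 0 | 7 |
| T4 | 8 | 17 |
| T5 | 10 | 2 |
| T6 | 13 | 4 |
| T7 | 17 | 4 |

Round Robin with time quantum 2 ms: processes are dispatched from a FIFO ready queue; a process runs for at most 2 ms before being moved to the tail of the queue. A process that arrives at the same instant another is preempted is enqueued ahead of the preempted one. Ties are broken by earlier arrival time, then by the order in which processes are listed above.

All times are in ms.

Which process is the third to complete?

Schedule: | T1 0-1 | T2 1-3 | T3 3-5 | T2 5-7 | T3 7-9 | T2 9-11 | T4 11-13 | T3 13-15 | T5 15-17 | T2 17-19 | T6 19-21 | T4 21-23 | T3 23-24 | T7 24-26 | T2 26-28 | T6 28-30 | T4 30-32 | T7 32-34 | T2 34-35 | T4 35-46 |
Completion: T1=1  T2=35  T3=24  T4=46  T5=17  T6=30  T7=34
Turnaround (C−A): T1=1  T2=35  T3=24  T4=38  T5=7  T6=17  T7=17
Finish order: T1 → T5 → T3 → T6 → T7 → T2 → T4

T3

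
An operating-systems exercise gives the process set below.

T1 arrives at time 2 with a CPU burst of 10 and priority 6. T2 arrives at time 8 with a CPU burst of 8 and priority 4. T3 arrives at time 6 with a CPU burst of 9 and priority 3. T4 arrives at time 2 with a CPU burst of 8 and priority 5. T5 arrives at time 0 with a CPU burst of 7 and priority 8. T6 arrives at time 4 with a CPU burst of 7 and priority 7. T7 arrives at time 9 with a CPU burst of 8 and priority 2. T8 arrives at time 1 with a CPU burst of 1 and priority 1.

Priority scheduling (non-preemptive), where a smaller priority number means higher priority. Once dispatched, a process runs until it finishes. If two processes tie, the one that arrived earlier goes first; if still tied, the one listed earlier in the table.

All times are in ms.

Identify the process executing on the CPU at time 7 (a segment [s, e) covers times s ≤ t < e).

Timeline: | T5 0-7 | T8 7-8 | T3 8-17 | T7 17-25 | T2 25-33 | T4 33-41 | T1 41-51 | T6 51-58 |
Completion: T1=51  T2=33  T3=17  T4=41  T5=7  T6=58  T7=25  T8=8

T8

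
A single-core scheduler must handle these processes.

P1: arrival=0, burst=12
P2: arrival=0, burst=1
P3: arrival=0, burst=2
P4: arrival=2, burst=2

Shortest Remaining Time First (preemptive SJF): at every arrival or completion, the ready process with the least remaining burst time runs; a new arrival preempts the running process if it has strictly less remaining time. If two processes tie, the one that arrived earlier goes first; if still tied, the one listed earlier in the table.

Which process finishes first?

Schedule: | P2 0-1 | P3 1-3 | P4 3-5 | P1 5-17 |
Completion: P1=17  P2=1  P3=3  P4=5
Finish order: P2 → P3 → P4 → P1

P2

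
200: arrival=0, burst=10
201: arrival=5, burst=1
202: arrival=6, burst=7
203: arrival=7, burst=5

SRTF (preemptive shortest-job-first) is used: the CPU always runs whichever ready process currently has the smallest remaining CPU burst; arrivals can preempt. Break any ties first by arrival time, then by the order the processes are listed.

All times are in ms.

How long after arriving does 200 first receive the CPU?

0

Schedule: | 200 0-5 | 201 5-6 | 200 6-11 | 203 11-16 | 202 16-23 |
Completion: 200=11  201=6  202=23  203=16
Turnaround (C−A): 200=11  201=1  202=17  203=9
Response(200) = first start − arrival = 0 − 0 = 0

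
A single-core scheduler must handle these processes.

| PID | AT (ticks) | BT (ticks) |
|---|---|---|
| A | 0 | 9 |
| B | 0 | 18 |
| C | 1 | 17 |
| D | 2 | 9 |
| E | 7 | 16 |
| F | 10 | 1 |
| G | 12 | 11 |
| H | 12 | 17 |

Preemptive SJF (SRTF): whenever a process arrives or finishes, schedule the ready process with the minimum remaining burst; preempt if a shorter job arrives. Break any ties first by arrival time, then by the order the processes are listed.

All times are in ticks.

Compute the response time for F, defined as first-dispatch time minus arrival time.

0

Timeline: | A 0-9 | D 9-10 | F 10-11 | D 11-19 | G 19-30 | E 30-46 | C 46-63 | H 63-80 | B 80-98 |
Completion: A=9  B=98  C=63  D=19  E=46  F=11  G=30  H=80
Response(F) = first start − arrival = 10 − 10 = 0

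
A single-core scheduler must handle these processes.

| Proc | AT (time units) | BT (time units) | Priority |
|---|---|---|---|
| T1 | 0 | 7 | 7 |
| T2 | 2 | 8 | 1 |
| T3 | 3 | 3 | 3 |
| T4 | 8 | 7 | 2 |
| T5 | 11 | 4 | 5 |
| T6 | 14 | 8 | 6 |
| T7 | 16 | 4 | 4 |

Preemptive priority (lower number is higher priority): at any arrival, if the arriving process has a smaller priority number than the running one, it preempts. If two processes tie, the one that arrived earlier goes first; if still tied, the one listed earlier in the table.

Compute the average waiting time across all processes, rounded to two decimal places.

Timeline: | T1 0-2 | T2 2-10 | T4 10-17 | T3 17-20 | T7 20-24 | T5 24-28 | T6 28-36 | T1 36-41 |
Completion: T1=41  T2=10  T3=20  T4=17  T5=28  T6=36  T7=24
Turnaround (C−A): T1=41  T2=8  T3=17  T4=9  T5=17  T6=22  T7=8
Waiting times: T1=34, T2=0, T3=14, T4=2, T5=13, T6=14, T7=4
Average waiting = (34+0+14+2+13+14+4) / 7 = 81/7 = 11.57

11.57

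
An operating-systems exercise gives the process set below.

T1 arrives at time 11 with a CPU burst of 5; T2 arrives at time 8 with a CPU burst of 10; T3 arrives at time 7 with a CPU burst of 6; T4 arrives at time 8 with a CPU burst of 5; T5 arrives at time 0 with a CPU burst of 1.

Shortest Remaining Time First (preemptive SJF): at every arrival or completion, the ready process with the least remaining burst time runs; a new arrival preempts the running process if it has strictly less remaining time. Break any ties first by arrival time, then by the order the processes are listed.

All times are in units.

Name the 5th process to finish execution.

T2

Timeline: | T5 0-1 | idle 1-7 | T3 7-13 | T4 13-18 | T1 18-23 | T2 23-33 |
Completion: T1=23  T2=33  T3=13  T4=18  T5=1
Turnaround (C−A): T1=12  T2=25  T3=6  T4=10  T5=1
Finish order: T5 → T3 → T4 → T1 → T2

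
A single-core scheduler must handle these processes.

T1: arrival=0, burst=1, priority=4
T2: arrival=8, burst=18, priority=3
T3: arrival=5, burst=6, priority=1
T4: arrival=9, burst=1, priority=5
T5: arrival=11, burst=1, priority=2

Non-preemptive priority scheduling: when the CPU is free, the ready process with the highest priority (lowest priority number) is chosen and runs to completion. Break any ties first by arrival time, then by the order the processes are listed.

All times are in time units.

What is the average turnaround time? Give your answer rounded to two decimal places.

Schedule: | T1 0-1 | idle 1-5 | T3 5-11 | T5 11-12 | T2 12-30 | T4 30-31 |
Completion: T1=1  T2=30  T3=11  T4=31  T5=12
Turnaround times: T1=1, T2=22, T3=6, T4=22, T5=1
Average turnaround = (1+22+6+22+1) / 5 = 52/5 = 10.40

10.40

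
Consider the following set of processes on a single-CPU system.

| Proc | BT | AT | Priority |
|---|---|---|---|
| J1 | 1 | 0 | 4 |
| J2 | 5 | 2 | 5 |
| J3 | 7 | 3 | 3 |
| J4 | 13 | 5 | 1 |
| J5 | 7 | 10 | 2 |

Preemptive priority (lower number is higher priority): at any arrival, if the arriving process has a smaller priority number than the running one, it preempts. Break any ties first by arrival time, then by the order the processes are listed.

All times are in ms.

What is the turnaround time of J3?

27

Gantt: | J1 0-1 | idle 1-2 | J2 2-3 | J3 3-5 | J4 5-18 | J5 18-25 | J3 25-30 | J2 30-34 |
Completion: J1=1  J2=34  J3=30  J4=18  J5=25
Turnaround (C−A): J1=1  J2=32  J3=27  J4=13  J5=15
Turnaround(J3) = completion − arrival = 30 − 3 = 27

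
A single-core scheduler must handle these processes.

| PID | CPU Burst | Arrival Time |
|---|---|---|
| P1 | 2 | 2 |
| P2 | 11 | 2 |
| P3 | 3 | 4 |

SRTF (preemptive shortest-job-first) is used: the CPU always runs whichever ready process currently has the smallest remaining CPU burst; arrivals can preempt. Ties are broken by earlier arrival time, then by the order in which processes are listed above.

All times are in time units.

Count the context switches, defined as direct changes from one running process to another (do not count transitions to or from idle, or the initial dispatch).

Schedule: | idle 0-2 | P1 2-4 | P3 4-7 | P2 7-18 |
Completion: P1=4  P2=18  P3=7

2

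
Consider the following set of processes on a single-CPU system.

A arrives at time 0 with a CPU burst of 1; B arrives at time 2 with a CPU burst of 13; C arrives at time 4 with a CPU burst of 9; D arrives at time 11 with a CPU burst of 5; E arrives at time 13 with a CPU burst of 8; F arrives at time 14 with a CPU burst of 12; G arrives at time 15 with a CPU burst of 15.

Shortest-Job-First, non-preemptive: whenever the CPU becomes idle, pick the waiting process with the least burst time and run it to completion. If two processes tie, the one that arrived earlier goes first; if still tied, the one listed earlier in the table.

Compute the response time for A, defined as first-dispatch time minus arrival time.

0

Schedule: | A 0-1 | idle 1-2 | B 2-15 | D 15-20 | E 20-28 | C 28-37 | F 37-49 | G 49-64 |
Completion: A=1  B=15  C=37  D=20  E=28  F=49  G=64
Response(A) = first start − arrival = 0 − 0 = 0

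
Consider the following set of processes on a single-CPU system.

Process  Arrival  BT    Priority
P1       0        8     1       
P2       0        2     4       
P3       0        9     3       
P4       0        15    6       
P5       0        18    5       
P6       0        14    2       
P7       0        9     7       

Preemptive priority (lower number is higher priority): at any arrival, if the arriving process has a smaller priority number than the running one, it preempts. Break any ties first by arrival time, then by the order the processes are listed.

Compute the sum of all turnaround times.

286

Schedule: | P1 0-8 | P6 8-22 | P3 22-31 | P2 31-33 | P5 33-51 | P4 51-66 | P7 66-75 |
Completion: P1=8  P2=33  P3=31  P4=66  P5=51  P6=22  P7=75
Turnaround = completion − arrival: P1=8, P2=33, P3=31, P4=66, P5=51, P6=22, P7=75
Total turnaround = 8 + 33 + 31 + 66 + 51 + 22 + 75 = 286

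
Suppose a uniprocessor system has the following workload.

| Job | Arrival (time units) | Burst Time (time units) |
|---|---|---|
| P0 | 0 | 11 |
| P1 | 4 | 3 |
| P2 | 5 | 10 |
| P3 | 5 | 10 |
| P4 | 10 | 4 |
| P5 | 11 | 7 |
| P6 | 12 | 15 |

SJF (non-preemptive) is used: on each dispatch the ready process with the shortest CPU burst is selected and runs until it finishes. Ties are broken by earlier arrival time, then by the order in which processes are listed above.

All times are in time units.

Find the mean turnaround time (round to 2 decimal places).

23.00

Schedule: | P0 0-11 | P1 11-14 | P4 14-18 | P5 18-25 | P2 25-35 | P3 35-45 | P6 45-60 |
Completion: P0=11  P1=14  P2=35  P3=45  P4=18  P5=25  P6=60
Turnaround (C−A): P0=11  P1=10  P2=30  P3=40  P4=8  P5=14  P6=48
Turnaround times: P0=11, P1=10, P2=30, P3=40, P4=8, P5=14, P6=48
Average turnaround = (11+10+30+40+8+14+48) / 7 = 161/7 = 23.00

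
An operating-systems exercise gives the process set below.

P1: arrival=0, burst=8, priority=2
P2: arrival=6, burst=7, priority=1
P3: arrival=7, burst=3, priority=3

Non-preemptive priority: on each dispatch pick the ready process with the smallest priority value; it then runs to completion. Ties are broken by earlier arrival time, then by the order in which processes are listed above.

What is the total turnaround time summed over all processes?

28

Gantt: | P1 0-8 | P2 8-15 | P3 15-18 |
Completion: P1=8  P2=15  P3=18
Turnaround (C−A): P1=8  P2=9  P3=11
Turnaround = completion − arrival: P1=8, P2=9, P3=11
Total turnaround = 8 + 9 + 11 = 28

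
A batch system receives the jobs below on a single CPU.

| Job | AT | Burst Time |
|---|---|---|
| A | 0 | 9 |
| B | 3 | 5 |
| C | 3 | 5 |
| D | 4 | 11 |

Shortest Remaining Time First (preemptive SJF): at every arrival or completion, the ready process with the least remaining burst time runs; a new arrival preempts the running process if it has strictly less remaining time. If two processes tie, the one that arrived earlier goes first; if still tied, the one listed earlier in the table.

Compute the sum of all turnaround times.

Gantt: | A 0-3 | B 3-8 | C 8-13 | A 13-19 | D 19-30 |
Completion: A=19  B=8  C=13  D=30
Turnaround = completion − arrival: A=19, B=5, C=10, D=26
Total turnaround = 19 + 5 + 10 + 26 = 60

60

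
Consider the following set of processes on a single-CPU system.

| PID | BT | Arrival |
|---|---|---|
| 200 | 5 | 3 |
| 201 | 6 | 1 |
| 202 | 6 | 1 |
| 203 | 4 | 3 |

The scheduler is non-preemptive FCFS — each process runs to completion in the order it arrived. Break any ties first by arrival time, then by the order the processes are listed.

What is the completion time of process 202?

Schedule: | idle 0-1 | 201 1-7 | 202 7-13 | 200 13-18 | 203 18-22 |
Completion: 200=18  201=7  202=13  203=22
Turnaround (C−A): 200=15  201=6  202=12  203=19

13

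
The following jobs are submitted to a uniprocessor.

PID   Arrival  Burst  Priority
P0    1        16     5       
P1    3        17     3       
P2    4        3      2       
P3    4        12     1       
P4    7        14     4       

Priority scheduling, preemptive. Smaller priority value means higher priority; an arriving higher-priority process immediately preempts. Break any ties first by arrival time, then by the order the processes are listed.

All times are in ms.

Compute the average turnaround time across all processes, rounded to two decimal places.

32.60

Timeline: | idle 0-1 | P0 1-3 | P1 3-4 | P3 4-16 | P2 16-19 | P1 19-35 | P4 35-49 | P0 49-63 |
Completion: P0=63  P1=35  P2=19  P3=16  P4=49
Turnaround times: P0=62, P1=32, P2=15, P3=12, P4=42
Average turnaround = (62+32+15+12+42) / 5 = 163/5 = 32.60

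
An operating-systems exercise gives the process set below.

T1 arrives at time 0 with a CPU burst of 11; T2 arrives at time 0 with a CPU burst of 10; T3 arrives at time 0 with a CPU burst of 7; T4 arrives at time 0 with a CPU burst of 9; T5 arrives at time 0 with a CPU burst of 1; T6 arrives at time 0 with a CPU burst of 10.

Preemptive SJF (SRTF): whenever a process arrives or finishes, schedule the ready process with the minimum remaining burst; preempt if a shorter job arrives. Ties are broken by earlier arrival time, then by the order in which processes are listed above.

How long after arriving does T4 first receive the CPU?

8

Gantt: | T5 0-1 | T3 1-8 | T4 8-17 | T2 17-27 | T6 27-37 | T1 37-48 |
Completion: T1=48  T2=27  T3=8  T4=17  T5=1  T6=37
Turnaround (C−A): T1=48  T2=27  T3=8  T4=17  T5=1  T6=37
Response(T4) = first start − arrival = 8 − 0 = 8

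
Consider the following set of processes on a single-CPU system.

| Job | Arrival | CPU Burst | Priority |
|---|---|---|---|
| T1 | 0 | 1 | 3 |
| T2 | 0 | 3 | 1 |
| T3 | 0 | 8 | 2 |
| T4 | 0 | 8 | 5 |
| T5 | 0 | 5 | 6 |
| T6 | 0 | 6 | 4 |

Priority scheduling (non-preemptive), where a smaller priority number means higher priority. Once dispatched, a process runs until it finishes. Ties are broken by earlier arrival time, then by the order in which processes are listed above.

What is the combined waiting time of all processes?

Timeline: | T2 0-3 | T3 3-11 | T1 11-12 | T6 12-18 | T4 18-26 | T5 26-31 |
Completion: T1=12  T2=3  T3=11  T4=26  T5=31  T6=18
Waiting = turnaround − burst: T1=11, T2=0, T3=3, T4=18, T5=26, T6=12
Total waiting = 11 + 0 + 3 + 18 + 26 + 12 = 70

70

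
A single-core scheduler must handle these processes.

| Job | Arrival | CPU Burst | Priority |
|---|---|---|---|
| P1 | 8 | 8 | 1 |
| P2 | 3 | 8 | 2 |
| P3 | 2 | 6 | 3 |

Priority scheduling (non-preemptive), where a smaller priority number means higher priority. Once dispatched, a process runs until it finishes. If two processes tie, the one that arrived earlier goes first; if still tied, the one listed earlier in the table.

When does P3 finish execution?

Schedule: | idle 0-2 | P3 2-8 | P1 8-16 | P2 16-24 |
Completion: P1=16  P2=24  P3=8

8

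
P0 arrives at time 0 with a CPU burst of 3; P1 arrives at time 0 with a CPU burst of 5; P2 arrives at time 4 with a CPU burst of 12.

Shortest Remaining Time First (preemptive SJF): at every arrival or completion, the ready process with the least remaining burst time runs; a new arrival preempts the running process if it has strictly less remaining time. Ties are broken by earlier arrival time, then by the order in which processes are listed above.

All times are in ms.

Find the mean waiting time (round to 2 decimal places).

Timeline: | P0 0-3 | P1 3-8 | P2 8-20 |
Completion: P0=3  P1=8  P2=20
Waiting times: P0=0, P1=3, P2=4
Average waiting = (0+3+4) / 3 = 7/3 = 2.33

2.33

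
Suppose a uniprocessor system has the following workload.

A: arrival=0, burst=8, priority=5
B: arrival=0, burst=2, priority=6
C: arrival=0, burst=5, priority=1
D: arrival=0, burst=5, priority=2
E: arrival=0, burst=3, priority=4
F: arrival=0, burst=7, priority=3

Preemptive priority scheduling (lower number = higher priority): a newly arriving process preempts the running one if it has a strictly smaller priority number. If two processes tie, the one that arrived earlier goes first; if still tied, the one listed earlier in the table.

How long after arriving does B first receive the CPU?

Timeline: | C 0-5 | D 5-10 | F 10-17 | E 17-20 | A 20-28 | B 28-30 |
Completion: A=28  B=30  C=5  D=10  E=20  F=17
Turnaround (C−A): A=28  B=30  C=5  D=10  E=20  F=17
Response(B) = first start − arrival = 28 − 0 = 28

28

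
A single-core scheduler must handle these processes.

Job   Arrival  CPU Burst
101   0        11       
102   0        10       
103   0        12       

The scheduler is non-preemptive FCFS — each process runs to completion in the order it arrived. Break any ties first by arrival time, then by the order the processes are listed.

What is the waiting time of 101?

0

Timeline: | 101 0-11 | 102 11-21 | 103 21-33 |
Completion: 101=11  102=21  103=33
Turnaround (C−A): 101=11  102=21  103=33
Waiting(101) = turnaround − burst = 11 − 11 = 0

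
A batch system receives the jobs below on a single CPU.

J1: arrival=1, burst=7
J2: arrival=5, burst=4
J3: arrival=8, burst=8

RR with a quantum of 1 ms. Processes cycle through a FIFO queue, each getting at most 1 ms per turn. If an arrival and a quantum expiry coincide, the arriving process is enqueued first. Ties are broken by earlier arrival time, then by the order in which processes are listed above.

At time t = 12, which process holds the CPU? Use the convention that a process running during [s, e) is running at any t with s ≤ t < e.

J3

Timeline: | idle 0-1 | J1 1-5 | J2 5-6 | J1 6-7 | J2 7-8 | J1 8-9 | J3 9-10 | J2 10-11 | J1 11-12 | J3 12-13 | J2 13-14 | J3 14-20 |
Completion: J1=12  J2=14  J3=20
Turnaround (C−A): J1=11  J2=9  J3=12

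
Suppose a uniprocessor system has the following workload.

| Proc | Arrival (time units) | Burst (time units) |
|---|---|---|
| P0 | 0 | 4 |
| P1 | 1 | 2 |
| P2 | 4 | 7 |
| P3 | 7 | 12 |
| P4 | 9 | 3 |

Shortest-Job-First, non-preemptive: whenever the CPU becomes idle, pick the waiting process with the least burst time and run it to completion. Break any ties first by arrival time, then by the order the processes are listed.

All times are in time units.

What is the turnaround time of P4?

Gantt: | P0 0-4 | P1 4-6 | P2 6-13 | P4 13-16 | P3 16-28 |
Completion: P0=4  P1=6  P2=13  P3=28  P4=16
Turnaround (C−A): P0=4  P1=5  P2=9  P3=21  P4=7
Turnaround(P4) = completion − arrival = 16 − 9 = 7

7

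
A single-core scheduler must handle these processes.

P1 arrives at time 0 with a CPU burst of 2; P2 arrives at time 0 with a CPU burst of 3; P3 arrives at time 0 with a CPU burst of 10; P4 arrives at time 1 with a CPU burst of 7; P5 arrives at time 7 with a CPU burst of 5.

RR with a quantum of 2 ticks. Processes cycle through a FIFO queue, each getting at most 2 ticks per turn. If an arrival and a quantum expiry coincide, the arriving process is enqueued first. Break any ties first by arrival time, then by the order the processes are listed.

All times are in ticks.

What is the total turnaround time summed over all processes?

79

Gantt: | P1 0-2 | P2 2-4 | P3 4-6 | P4 6-8 | P2 8-9 | P3 9-11 | P5 11-13 | P4 13-15 | P3 15-17 | P5 17-19 | P4 19-21 | P3 21-23 | P5 23-24 | P4 24-25 | P3 25-27 |
Completion: P1=2  P2=9  P3=27  P4=25  P5=24
Turnaround = completion − arrival: P1=2, P2=9, P3=27, P4=24, P5=17
Total turnaround = 2 + 9 + 27 + 24 + 17 = 79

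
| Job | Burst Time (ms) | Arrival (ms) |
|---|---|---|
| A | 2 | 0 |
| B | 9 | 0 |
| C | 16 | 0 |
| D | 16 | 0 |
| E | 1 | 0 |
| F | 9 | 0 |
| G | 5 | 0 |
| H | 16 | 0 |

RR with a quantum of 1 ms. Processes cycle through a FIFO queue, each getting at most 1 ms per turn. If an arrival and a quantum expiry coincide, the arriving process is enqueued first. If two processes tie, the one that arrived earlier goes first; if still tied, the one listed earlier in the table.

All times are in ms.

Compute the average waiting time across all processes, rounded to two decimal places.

Gantt: | A 0-1 | B 1-2 | C 2-3 | D 3-4 | E 4-5 | F 5-6 | G 6-7 | H 7-8 | A 8-9 | B 9-10 | C 10-11 | D 11-12 | F 12-13 | G 13-14 | H 14-15 | B 15-16 | C 16-17 | D 17-18 | F 18-19 | G 19-20 | H 20-21 | B 21-22 | C 22-23 | D 23-24 | F 24-25 | G 25-26 | H 26-27 | B 27-28 | C 28-29 | D 29-30 | F 30-31 | G 31-32 | H 32-33 | B 33-34 | C 34-35 | D 35-36 | F 36-37 | H 37-38 | B 38-39 | C 39-40 | D 40-41 | F 41-42 | H 42-43 | B 43-44 | C 44-45 | D 45-46 | F 46-47 | H 47-48 | B 48-49 | C 49-50 | D 50-51 | F 51-52 | H 52-53 | C 53-54 | D 54-55 | H 55-56 | C 56-57 | D 57-58 | H 58-59 | C 59-60 | D 60-61 | H 61-62 | C 62-63 | D 63-64 | H 64-65 | C 65-66 | D 66-67 | H 67-68 | C 68-69 | D 69-70 | H 70-71 | C 71-72 | D 72-73 | H 73-74 |
Completion: A=9  B=49  C=72  D=73  E=5  F=52  G=32  H=74
Waiting times: A=7, B=40, C=56, D=57, E=4, F=43, G=27, H=58
Average waiting = (7+40+56+57+4+43+27+58) / 8 = 292/8 = 36.50

36.50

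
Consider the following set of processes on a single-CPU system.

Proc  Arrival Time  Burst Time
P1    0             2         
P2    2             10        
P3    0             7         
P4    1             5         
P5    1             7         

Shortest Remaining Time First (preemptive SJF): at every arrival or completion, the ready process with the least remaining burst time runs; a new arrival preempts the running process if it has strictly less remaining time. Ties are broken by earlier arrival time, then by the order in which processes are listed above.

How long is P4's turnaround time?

6

Gantt: | P1 0-2 | P4 2-7 | P3 7-14 | P5 14-21 | P2 21-31 |
Completion: P1=2  P2=31  P3=14  P4=7  P5=21
Turnaround (C−A): P1=2  P2=29  P3=14  P4=6  P5=20
Turnaround(P4) = completion − arrival = 7 − 1 = 6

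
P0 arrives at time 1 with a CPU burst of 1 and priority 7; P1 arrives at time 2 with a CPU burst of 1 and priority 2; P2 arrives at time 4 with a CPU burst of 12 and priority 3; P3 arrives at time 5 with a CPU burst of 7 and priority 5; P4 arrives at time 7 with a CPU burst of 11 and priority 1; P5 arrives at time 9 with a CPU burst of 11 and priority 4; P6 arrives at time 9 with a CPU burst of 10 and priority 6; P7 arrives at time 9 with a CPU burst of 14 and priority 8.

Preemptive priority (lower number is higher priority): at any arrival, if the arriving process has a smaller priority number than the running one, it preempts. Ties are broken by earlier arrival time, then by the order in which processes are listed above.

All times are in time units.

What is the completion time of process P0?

2

Schedule: | idle 0-1 | P0 1-2 | P1 2-3 | idle 3-4 | P2 4-7 | P4 7-18 | P2 18-27 | P5 27-38 | P3 38-45 | P6 45-55 | P7 55-69 |
Completion: P0=2  P1=3  P2=27  P3=45  P4=18  P5=38  P6=55  P7=69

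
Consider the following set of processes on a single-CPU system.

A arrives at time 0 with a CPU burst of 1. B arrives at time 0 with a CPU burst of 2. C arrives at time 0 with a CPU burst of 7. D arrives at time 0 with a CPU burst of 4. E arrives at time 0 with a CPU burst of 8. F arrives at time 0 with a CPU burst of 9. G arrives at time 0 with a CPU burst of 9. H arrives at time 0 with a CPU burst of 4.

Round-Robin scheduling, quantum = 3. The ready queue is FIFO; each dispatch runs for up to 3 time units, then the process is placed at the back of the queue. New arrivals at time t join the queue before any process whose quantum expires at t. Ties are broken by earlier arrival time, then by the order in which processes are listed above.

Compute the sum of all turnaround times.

223

Timeline: | A 0-1 | B 1-3 | C 3-6 | D 6-9 | E 9-12 | F 12-15 | G 15-18 | H 18-21 | C 21-24 | D 24-25 | E 25-28 | F 28-31 | G 31-34 | H 34-35 | C 35-36 | E 36-38 | F 38-41 | G 41-44 |
Completion: A=1  B=3  C=36  D=25  E=38  F=41  G=44  H=35
Turnaround (C−A): A=1  B=3  C=36  D=25  E=38  F=41  G=44  H=35
Turnaround = completion − arrival: A=1, B=3, C=36, D=25, E=38, F=41, G=44, H=35
Total turnaround = 1 + 3 + 36 + 25 + 38 + 41 + 44 + 35 = 223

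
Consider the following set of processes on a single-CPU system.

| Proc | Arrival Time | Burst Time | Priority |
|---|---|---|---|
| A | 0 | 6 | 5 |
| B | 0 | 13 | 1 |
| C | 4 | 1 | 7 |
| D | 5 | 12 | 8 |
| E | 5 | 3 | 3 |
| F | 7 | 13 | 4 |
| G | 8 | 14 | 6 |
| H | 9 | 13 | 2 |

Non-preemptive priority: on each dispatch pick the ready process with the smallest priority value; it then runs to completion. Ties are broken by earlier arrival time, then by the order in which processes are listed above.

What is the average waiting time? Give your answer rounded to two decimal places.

Gantt: | B 0-13 | H 13-26 | E 26-29 | F 29-42 | A 42-48 | G 48-62 | C 62-63 | D 63-75 |
Completion: A=48  B=13  C=63  D=75  E=29  F=42  G=62  H=26
Turnaround (C−A): A=48  B=13  C=59  D=70  E=24  F=35  G=54  H=17
Waiting times: A=42, B=0, C=58, D=58, E=21, F=22, G=40, H=4
Average waiting = (42+0+58+58+21+22+40+4) / 8 = 245/8 = 30.63

30.63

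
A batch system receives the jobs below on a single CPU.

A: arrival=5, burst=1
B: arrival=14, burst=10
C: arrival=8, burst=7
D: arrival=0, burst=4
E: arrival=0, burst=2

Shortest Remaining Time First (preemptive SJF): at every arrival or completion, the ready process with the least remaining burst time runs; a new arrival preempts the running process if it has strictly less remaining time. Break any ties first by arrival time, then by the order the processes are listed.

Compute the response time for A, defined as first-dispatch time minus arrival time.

1

Timeline: | E 0-2 | D 2-6 | A 6-7 | idle 7-8 | C 8-15 | B 15-25 |
Completion: A=7  B=25  C=15  D=6  E=2
Turnaround (C−A): A=2  B=11  C=7  D=6  E=2
Response(A) = first start − arrival = 6 − 5 = 1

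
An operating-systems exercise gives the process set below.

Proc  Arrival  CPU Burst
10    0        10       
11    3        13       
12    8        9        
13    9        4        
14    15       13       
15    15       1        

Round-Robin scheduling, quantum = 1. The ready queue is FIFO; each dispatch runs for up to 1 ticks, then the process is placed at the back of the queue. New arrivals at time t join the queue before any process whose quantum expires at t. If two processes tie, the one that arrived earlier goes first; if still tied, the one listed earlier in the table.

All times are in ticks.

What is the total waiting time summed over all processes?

111

Gantt: | 10 0-3 | 11 3-4 | 10 4-5 | 11 5-6 | 10 6-7 | 11 7-8 | 10 8-9 | 12 9-10 | 11 10-11 | 13 11-12 | 10 12-13 | 12 13-14 | 11 14-15 | 13 15-16 | 10 16-17 | 12 17-18 | 14 18-19 | 15 19-20 | 11 20-21 | 13 21-22 | 10 22-23 | 12 23-24 | 14 24-25 | 11 25-26 | 13 26-27 | 10 27-28 | 12 28-29 | 14 29-30 | 11 30-31 | 12 31-32 | 14 32-33 | 11 33-34 | 12 34-35 | 14 35-36 | 11 36-37 | 12 37-38 | 14 38-39 | 11 39-40 | 12 40-41 | 14 41-42 | 11 42-43 | 14 43-44 | 11 44-45 | 14 45-50 |
Completion: 10=28  11=45  12=41  13=27  14=50  15=20
Turnaround (C−A): 10=28  11=42  12=33  13=18  14=35  15=5
Waiting = turnaround − burst: 10=18, 11=29, 12=24, 13=14, 14=22, 15=4
Total waiting = 18 + 29 + 24 + 14 + 22 + 4 = 111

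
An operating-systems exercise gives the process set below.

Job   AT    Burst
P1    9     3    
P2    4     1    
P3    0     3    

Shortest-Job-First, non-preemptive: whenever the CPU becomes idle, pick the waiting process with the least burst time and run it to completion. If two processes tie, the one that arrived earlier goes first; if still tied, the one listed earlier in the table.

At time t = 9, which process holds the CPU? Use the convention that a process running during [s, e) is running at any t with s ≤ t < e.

Gantt: | P3 0-3 | idle 3-4 | P2 4-5 | idle 5-9 | P1 9-12 |
Completion: P1=12  P2=5  P3=3
Turnaround (C−A): P1=3  P2=1  P3=3

P1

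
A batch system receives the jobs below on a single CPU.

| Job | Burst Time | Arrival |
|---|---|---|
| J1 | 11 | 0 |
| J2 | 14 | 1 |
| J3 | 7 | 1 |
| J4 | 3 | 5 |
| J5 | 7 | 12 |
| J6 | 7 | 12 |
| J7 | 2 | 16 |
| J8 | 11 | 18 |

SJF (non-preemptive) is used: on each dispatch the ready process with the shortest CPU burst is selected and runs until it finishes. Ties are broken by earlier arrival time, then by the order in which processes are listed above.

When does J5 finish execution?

30

Gantt: | J1 0-11 | J4 11-14 | J3 14-21 | J7 21-23 | J5 23-30 | J6 30-37 | J8 37-48 | J2 48-62 |
Completion: J1=11  J2=62  J3=21  J4=14  J5=30  J6=37  J7=23  J8=48
Turnaround (C−A): J1=11  J2=61  J3=20  J4=9  J5=18  J6=25  J7=7  J8=30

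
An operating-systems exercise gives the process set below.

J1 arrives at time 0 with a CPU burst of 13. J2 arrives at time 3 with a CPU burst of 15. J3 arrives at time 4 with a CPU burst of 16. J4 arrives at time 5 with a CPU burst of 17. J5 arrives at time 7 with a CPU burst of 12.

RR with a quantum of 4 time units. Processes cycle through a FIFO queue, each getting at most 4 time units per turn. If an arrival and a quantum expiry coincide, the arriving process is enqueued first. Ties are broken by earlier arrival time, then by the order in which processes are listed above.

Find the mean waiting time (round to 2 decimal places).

45.40

Timeline: | J1 0-4 | J2 4-8 | J3 8-12 | J1 12-16 | J4 16-20 | J5 20-24 | J2 24-28 | J3 28-32 | J1 32-36 | J4 36-40 | J5 40-44 | J2 44-48 | J3 48-52 | J1 52-53 | J4 53-57 | J5 57-61 | J2 61-64 | J3 64-68 | J4 68-73 |
Completion: J1=53  J2=64  J3=68  J4=73  J5=61
Turnaround (C−A): J1=53  J2=61  J3=64  J4=68  J5=54
Waiting times: J1=40, J2=46, J3=48, J4=51, J5=42
Average waiting = (40+46+48+51+42) / 5 = 227/5 = 45.40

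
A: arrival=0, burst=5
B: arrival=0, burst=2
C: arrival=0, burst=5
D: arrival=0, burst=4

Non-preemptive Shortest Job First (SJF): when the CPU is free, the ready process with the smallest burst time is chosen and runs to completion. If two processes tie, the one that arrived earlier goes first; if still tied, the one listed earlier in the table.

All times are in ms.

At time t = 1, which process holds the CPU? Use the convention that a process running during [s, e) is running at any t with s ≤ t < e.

Schedule: | B 0-2 | D 2-6 | A 6-11 | C 11-16 |
Completion: A=11  B=2  C=16  D=6
Turnaround (C−A): A=11  B=2  C=16  D=6

B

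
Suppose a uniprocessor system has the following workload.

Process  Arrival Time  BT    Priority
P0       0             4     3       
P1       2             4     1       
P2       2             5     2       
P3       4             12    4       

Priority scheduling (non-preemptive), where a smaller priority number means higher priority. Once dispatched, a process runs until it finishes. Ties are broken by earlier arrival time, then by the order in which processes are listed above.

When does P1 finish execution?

8

Timeline: | P0 0-4 | P1 4-8 | P2 8-13 | P3 13-25 |
Completion: P0=4  P1=8  P2=13  P3=25
Turnaround (C−A): P0=4  P1=6  P2=11  P3=21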